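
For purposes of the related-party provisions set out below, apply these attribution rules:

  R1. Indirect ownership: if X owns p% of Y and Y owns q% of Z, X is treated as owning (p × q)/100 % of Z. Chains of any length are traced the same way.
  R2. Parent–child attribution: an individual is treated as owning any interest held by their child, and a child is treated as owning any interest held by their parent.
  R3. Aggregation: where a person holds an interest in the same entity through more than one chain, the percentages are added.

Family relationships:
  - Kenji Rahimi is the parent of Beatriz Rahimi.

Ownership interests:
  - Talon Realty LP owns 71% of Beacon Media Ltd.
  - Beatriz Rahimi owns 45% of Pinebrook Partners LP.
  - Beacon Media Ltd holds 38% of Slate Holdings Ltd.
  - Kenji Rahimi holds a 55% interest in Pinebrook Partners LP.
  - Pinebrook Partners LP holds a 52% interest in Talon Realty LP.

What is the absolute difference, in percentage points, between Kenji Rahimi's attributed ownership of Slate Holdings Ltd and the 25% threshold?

By parent–child attribution (R2), Kenji Rahimi is treated as also owning Beatriz Rahimi's interest in Pinebrook Partners LP, giving 55% + 45% = 100%.
Chain via Pinebrook Partners LP → Talon Realty LP → Beacon Media Ltd (R1): 100% × 52% × 71% × 38% = 14.0296% of Slate Holdings Ltd.
14.0296% falls short of the 25% threshold by 10.9704 percentage points.

10.9704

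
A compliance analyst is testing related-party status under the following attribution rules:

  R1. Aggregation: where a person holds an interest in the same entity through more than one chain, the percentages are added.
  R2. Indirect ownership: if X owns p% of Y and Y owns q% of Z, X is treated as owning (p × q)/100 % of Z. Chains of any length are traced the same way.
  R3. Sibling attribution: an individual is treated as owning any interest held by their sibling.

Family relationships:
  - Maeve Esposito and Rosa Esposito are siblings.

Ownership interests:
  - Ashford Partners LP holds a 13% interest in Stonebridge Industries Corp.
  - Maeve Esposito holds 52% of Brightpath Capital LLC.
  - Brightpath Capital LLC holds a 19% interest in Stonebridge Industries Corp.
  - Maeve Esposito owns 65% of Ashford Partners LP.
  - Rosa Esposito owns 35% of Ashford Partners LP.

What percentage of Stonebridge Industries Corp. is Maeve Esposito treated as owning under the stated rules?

By sibling attribution (R3), Maeve Esposito is treated as also owning Rosa Esposito's interest in Ashford Partners LP, giving 65% + 35% = 100%.
Chain via Ashford Partners LP (R2): 100% × 13% = 13% of Stonebridge Industries Corp.
Chain via Brightpath Capital LLC (R2): 52% × 19% = 9.88% of Stonebridge Industries Corp.
Aggregating (R1): 13% + 9.88% = 22.88%.

22.88%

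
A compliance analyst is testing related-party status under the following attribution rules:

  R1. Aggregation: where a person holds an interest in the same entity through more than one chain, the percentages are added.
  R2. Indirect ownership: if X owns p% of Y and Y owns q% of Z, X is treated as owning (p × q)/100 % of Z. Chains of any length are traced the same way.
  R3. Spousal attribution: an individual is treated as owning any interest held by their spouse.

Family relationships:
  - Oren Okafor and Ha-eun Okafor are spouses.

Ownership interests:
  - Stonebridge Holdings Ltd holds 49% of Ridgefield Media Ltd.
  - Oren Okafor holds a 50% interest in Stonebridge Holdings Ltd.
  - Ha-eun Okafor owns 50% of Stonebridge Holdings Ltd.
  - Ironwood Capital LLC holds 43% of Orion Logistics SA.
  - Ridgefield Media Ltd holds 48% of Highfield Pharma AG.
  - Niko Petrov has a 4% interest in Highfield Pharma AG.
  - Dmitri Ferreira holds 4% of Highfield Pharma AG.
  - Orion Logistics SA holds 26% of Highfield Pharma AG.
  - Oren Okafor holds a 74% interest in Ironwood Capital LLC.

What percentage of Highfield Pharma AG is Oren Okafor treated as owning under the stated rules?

31.7932%

By spousal attribution (R3), Oren Okafor is treated as also owning Ha-eun Okafor's interest in Stonebridge Holdings Ltd, giving 50% + 50% = 100%.
Chain via Stonebridge Holdings Ltd → Ridgefield Media Ltd (R2): 100% × 49% × 48% = 23.52% of Highfield Pharma AG.
Chain via Ironwood Capital LLC → Orion Logistics SA (R2): 74% × 43% × 26% = 8.2732% of Highfield Pharma AG.
Aggregating (R1): 23.52% + 8.2732% = 31.7932%.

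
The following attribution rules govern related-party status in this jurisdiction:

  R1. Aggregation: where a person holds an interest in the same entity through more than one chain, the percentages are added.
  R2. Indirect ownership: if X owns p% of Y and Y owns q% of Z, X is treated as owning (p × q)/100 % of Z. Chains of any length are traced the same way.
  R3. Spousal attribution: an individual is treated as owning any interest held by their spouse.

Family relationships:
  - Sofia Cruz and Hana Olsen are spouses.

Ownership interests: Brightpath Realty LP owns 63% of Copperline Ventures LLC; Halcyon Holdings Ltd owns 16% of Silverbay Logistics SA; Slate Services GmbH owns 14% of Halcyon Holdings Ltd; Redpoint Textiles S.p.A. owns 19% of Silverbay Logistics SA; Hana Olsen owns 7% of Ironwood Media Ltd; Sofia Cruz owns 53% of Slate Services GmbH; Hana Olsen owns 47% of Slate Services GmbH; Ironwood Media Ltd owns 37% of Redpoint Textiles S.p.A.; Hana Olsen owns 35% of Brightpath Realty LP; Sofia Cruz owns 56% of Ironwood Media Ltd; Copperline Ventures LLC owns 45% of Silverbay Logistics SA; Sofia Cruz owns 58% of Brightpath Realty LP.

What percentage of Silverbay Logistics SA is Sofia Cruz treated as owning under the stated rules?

33.0344%

By spousal attribution (R3), Sofia Cruz is treated as also owning Hana Olsen's interest in Ironwood Media Ltd, giving 56% + 7% = 63%.
By spousal attribution (R3), Sofia Cruz is treated as also owning Hana Olsen's interest in Slate Services GmbH, giving 53% + 47% = 100%.
By spousal attribution (R3), Sofia Cruz is treated as also owning Hana Olsen's interest in Brightpath Realty LP, giving 58% + 35% = 93%.
Chain via Ironwood Media Ltd → Redpoint Textiles S.p.A. (R2): 63% × 37% × 19% = 4.4289% of Silverbay Logistics SA.
Chain via Slate Services GmbH → Halcyon Holdings Ltd (R2): 100% × 14% × 16% = 2.24% of Silverbay Logistics SA.
Chain via Brightpath Realty LP → Copperline Ventures LLC (R2): 93% × 63% × 45% = 26.3655% of Silverbay Logistics SA.
Aggregating (R1): 4.4289% + 2.24% + 26.3655% = 33.0344%.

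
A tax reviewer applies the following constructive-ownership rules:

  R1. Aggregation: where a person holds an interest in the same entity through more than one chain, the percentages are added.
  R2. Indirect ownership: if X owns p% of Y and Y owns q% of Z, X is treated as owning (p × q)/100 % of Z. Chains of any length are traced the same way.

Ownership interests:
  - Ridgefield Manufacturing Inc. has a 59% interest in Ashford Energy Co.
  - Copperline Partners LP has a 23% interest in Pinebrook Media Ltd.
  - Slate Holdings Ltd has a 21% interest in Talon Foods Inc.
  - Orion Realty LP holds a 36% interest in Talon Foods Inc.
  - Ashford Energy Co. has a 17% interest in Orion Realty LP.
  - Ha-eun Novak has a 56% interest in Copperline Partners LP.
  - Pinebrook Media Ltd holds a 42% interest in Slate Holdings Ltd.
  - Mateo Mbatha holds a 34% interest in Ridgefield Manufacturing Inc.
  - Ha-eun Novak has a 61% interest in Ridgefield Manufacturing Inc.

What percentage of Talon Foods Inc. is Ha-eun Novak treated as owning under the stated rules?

3.338604%

Chain via Ridgefield Manufacturing Inc. → Ashford Energy Co. → Orion Realty LP (R2): 61% × 59% × 17% × 36% = 2.202588% of Talon Foods Inc.
Chain via Copperline Partners LP → Pinebrook Media Ltd → Slate Holdings Ltd (R2): 56% × 23% × 42% × 21% = 1.136016% of Talon Foods Inc.
Aggregating (R1): 2.202588% + 1.136016% = 3.338604%.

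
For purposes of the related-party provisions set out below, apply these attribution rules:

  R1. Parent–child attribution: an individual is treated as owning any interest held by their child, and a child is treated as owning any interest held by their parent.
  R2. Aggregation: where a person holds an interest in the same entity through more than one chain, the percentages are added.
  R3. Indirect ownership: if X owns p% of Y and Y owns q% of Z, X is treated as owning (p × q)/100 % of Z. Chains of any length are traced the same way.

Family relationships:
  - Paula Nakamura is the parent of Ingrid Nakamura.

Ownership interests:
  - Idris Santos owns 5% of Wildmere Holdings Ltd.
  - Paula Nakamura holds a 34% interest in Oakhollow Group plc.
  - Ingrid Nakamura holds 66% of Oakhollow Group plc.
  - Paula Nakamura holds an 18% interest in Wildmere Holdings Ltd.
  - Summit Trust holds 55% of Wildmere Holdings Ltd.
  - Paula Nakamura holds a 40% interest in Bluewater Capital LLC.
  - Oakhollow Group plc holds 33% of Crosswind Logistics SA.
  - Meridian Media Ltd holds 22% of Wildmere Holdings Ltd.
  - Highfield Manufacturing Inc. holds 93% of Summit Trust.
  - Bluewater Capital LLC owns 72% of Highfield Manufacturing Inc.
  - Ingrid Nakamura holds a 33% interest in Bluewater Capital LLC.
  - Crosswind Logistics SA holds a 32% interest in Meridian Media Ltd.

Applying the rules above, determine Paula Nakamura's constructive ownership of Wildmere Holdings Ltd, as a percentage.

By parent–child attribution (R1), Paula Nakamura is treated as also owning Ingrid Nakamura's interest in Bluewater Capital LLC, giving 40% + 33% = 73%.
By parent–child attribution (R1), Paula Nakamura is treated as also owning Ingrid Nakamura's interest in Oakhollow Group plc, giving 34% + 66% = 100%.
Chain via Bluewater Capital LLC → Highfield Manufacturing Inc. → Summit Trust (R3): 73% × 72% × 93% × 55% = 26.88444% of Wildmere Holdings Ltd.
Chain via Oakhollow Group plc → Crosswind Logistics SA → Meridian Media Ltd (R3): 100% × 33% × 32% × 22% = 2.3232% of Wildmere Holdings Ltd.
Direct interest in Wildmere Holdings Ltd: 18%.
Aggregating (R2): 26.88444% + 2.3232% + 18% = 47.20764%.

47.20764%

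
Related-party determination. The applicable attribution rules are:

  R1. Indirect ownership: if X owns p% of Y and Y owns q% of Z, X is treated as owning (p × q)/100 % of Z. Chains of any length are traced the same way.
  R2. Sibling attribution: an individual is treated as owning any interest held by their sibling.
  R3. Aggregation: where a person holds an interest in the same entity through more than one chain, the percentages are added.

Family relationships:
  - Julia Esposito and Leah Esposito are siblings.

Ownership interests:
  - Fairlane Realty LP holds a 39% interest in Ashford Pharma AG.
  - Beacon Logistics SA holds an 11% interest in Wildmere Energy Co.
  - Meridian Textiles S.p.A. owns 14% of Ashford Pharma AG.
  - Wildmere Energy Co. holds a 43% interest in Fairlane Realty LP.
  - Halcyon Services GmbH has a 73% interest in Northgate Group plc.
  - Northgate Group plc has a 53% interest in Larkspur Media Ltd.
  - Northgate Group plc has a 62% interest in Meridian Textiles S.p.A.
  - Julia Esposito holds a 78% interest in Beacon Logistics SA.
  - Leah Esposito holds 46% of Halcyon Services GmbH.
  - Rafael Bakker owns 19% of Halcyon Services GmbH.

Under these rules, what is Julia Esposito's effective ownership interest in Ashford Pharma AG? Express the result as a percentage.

By sibling attribution (R2), Julia Esposito is treated as owning Leah Esposito's 46% interest in Halcyon Services GmbH.
Chain via Beacon Logistics SA → Wildmere Energy Co. → Fairlane Realty LP (R1): 78% × 11% × 43% × 39% = 1.438866% of Ashford Pharma AG.
Chain via Halcyon Services GmbH → Northgate Group plc → Meridian Textiles S.p.A. (R1): 46% × 73% × 62% × 14% = 2.914744% of Ashford Pharma AG.
Aggregating (R3): 1.438866% + 2.914744% = 4.35361%.

4.35361%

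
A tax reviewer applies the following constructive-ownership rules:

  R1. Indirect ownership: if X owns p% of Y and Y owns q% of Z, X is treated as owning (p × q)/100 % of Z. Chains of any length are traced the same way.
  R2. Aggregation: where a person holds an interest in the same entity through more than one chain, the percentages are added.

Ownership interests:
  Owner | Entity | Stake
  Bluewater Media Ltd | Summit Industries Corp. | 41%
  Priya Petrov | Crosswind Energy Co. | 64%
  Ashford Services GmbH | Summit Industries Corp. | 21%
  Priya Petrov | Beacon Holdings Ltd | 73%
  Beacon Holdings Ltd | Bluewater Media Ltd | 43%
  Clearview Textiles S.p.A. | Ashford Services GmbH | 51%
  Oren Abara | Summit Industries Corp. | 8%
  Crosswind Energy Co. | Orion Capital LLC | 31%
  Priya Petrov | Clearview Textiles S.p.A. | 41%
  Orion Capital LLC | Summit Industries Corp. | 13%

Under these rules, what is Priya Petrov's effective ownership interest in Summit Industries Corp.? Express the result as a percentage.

Chain via Beacon Holdings Ltd → Bluewater Media Ltd (R1): 73% × 43% × 41% = 12.8699% of Summit Industries Corp.
Chain via Crosswind Energy Co. → Orion Capital LLC (R1): 64% × 31% × 13% = 2.5792% of Summit Industries Corp.
Chain via Clearview Textiles S.p.A. → Ashford Services GmbH (R1): 41% × 51% × 21% = 4.3911% of Summit Industries Corp.
Aggregating (R2): 12.8699% + 2.5792% + 4.3911% = 19.8402%.

19.8402%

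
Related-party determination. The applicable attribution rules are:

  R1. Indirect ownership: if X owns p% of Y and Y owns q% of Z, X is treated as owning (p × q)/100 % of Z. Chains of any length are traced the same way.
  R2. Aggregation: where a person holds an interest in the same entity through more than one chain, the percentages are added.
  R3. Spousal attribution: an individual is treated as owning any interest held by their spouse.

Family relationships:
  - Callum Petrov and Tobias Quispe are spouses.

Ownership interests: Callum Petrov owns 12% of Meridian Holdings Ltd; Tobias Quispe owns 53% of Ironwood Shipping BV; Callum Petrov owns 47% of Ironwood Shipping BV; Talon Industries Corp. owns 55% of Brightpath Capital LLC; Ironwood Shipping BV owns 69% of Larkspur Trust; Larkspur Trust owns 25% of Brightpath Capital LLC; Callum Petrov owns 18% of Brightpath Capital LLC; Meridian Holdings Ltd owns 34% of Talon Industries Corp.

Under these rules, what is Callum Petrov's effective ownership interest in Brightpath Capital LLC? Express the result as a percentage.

By spousal attribution (R3), Callum Petrov is treated as also owning Tobias Quispe's interest in Ironwood Shipping BV, giving 47% + 53% = 100%.
Chain via Ironwood Shipping BV → Larkspur Trust (R1): 100% × 69% × 25% = 17.25% of Brightpath Capital LLC.
Chain via Meridian Holdings Ltd → Talon Industries Corp. (R1): 12% × 34% × 55% = 2.244% of Brightpath Capital LLC.
Direct interest in Brightpath Capital LLC: 18%.
Aggregating (R2): 17.25% + 2.244% + 18% = 37.494%.

37.494%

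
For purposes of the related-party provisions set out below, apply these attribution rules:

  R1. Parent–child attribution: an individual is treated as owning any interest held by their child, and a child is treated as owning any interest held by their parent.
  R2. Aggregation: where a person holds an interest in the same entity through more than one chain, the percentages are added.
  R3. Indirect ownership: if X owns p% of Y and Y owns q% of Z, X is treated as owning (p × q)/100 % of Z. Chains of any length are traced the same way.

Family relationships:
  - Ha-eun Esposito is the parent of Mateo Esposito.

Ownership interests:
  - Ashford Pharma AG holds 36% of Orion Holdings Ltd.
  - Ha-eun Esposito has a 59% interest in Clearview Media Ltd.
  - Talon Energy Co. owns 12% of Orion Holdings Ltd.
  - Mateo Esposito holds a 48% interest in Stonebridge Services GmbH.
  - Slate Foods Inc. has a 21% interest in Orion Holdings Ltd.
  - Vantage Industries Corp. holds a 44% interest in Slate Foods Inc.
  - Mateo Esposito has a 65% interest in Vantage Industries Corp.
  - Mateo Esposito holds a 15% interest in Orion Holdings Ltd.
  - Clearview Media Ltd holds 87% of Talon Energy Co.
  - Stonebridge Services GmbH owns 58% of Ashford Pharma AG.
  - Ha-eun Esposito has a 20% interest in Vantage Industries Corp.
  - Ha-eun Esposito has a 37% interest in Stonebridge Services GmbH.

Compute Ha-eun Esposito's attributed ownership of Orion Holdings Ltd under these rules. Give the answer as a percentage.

By parent–child attribution (R1), Ha-eun Esposito is treated as also owning Mateo Esposito's interest in Vantage Industries Corp, giving 20% + 65% = 85%.
By parent–child attribution (R1), Ha-eun Esposito is treated as also owning Mateo Esposito's interest in Stonebridge Services GmbH, giving 37% + 48% = 85%.
By parent–child attribution (R1), Ha-eun Esposito is treated as owning Mateo Esposito's 15% interest in Orion Holdings Ltd.
Chain via Clearview Media Ltd → Talon Energy Co. (R3): 59% × 87% × 12% = 6.1596% of Orion Holdings Ltd.
Chain via Vantage Industries Corp. → Slate Foods Inc. (R3): 85% × 44% × 21% = 7.854% of Orion Holdings Ltd.
Chain via Stonebridge Services GmbH → Ashford Pharma AG (R3): 85% × 58% × 36% = 17.748% of Orion Holdings Ltd.
Direct interest in Orion Holdings Ltd: 15%.
Aggregating (R2): 6.1596% + 7.854% + 17.748% + 15% = 46.7616%.

46.7616%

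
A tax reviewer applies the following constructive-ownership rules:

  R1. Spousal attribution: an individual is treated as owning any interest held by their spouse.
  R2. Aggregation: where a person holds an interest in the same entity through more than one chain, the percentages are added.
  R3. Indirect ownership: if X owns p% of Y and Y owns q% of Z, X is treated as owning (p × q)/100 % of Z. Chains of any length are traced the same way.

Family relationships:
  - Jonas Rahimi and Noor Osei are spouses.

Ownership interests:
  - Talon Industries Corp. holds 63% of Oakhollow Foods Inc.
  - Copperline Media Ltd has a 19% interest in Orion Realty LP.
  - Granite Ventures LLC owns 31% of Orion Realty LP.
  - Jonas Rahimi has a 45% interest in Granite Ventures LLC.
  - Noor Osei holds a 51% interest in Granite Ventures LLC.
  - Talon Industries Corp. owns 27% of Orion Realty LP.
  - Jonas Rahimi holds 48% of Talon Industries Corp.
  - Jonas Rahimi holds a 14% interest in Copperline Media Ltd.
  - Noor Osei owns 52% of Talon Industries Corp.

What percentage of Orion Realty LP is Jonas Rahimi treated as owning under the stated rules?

By spousal attribution (R1), Jonas Rahimi is treated as also owning Noor Osei's interest in Talon Industries Corp, giving 48% + 52% = 100%.
By spousal attribution (R1), Jonas Rahimi is treated as also owning Noor Osei's interest in Granite Ventures LLC, giving 45% + 51% = 96%.
Chain via Talon Industries Corp. (R3): 100% × 27% = 27% of Orion Realty LP.
Chain via Granite Ventures LLC (R3): 96% × 31% = 29.76% of Orion Realty LP.
Chain via Copperline Media Ltd (R3): 14% × 19% = 2.66% of Orion Realty LP.
Aggregating (R2): 27% + 29.76% + 2.66% = 59.42%.

59.42%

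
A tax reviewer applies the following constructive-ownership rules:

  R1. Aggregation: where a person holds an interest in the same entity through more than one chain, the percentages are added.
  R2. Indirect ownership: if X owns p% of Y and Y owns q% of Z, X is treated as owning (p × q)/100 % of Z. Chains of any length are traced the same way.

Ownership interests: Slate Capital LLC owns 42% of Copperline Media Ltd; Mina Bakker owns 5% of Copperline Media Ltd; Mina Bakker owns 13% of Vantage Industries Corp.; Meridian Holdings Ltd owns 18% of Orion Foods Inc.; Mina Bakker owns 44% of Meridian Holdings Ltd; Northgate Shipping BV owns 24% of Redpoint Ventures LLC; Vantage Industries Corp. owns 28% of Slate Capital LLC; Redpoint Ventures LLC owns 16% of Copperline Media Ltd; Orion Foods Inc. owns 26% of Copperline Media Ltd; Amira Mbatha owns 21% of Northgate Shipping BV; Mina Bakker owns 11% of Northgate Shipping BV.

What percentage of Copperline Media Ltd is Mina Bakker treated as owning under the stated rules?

Chain via Vantage Industries Corp. → Slate Capital LLC (R2): 13% × 28% × 42% = 1.5288% of Copperline Media Ltd.
Chain via Meridian Holdings Ltd → Orion Foods Inc. (R2): 44% × 18% × 26% = 2.0592% of Copperline Media Ltd.
Chain via Northgate Shipping BV → Redpoint Ventures LLC (R2): 11% × 24% × 16% = 0.4224% of Copperline Media Ltd.
Direct interest in Copperline Media Ltd: 5%.
Aggregating (R1): 1.5288% + 2.0592% + 0.4224% + 5% = 9.0104%.

9.0104%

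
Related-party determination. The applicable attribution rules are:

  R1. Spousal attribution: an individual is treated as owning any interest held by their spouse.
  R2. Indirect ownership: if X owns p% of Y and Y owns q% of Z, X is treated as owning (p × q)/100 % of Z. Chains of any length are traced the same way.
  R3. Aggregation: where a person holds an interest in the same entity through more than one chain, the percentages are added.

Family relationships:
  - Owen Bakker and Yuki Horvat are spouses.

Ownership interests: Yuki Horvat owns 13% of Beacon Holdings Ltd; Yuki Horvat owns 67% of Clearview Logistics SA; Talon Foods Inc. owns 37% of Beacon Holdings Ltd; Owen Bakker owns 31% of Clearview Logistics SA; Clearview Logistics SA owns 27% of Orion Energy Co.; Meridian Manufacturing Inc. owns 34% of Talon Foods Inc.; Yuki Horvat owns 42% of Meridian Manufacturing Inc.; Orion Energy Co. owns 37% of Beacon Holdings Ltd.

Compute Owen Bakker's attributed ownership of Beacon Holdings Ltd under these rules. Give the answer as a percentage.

By spousal attribution (R1), Owen Bakker is treated as also owning Yuki Horvat's interest in Clearview Logistics SA, giving 31% + 67% = 98%.
By spousal attribution (R1), Owen Bakker is treated as owning Yuki Horvat's 42% interest in Meridian Manufacturing Inc.
By spousal attribution (R1), Owen Bakker is treated as owning Yuki Horvat's 13% interest in Beacon Holdings Ltd.
Chain via Clearview Logistics SA → Orion Energy Co. (R2): 98% × 27% × 37% = 9.7902% of Beacon Holdings Ltd.
Chain via Meridian Manufacturing Inc. → Talon Foods Inc. (R2): 42% × 34% × 37% = 5.2836% of Beacon Holdings Ltd.
Direct interest in Beacon Holdings Ltd: 13%.
Aggregating (R3): 9.7902% + 5.2836% + 13% = 28.0738%.

28.0738%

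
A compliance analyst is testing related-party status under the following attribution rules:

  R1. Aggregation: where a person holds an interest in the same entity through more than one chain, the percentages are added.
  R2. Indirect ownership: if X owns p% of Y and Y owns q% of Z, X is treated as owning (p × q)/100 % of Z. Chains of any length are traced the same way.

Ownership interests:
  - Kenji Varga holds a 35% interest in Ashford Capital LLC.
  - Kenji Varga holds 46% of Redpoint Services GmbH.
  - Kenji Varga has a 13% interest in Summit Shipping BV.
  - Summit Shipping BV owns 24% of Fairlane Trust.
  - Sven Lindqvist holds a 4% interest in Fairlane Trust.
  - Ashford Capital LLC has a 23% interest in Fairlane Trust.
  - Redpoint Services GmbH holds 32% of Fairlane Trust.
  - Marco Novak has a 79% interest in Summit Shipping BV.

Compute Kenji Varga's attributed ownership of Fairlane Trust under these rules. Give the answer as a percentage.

Chain via Ashford Capital LLC (R2): 35% × 23% = 8.05% of Fairlane Trust.
Chain via Summit Shipping BV (R2): 13% × 24% = 3.12% of Fairlane Trust.
Chain via Redpoint Services GmbH (R2): 46% × 32% = 14.72% of Fairlane Trust.
Aggregating (R1): 8.05% + 3.12% + 14.72% = 25.89%.

25.89%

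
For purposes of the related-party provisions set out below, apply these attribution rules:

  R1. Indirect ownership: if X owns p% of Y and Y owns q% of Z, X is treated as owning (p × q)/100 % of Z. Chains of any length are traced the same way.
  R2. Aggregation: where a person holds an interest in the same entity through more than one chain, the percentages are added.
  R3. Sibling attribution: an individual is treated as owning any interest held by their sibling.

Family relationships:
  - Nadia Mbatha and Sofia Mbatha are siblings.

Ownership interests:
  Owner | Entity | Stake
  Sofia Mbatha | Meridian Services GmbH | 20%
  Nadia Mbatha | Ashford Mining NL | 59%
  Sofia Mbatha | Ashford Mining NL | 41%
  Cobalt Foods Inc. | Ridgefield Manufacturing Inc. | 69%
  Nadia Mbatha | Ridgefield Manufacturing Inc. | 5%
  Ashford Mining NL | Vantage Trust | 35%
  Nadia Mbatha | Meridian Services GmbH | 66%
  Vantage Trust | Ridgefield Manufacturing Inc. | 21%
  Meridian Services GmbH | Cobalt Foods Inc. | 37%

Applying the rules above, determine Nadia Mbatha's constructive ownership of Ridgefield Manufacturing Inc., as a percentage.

34.3058%

By sibling attribution (R3), Nadia Mbatha is treated as also owning Sofia Mbatha's interest in Meridian Services GmbH, giving 66% + 20% = 86%.
By sibling attribution (R3), Nadia Mbatha is treated as also owning Sofia Mbatha's interest in Ashford Mining NL, giving 59% + 41% = 100%.
Chain via Meridian Services GmbH → Cobalt Foods Inc. (R1): 86% × 37% × 69% = 21.9558% of Ridgefield Manufacturing Inc.
Chain via Ashford Mining NL → Vantage Trust (R1): 100% × 35% × 21% = 7.35% of Ridgefield Manufacturing Inc.
Direct interest in Ridgefield Manufacturing Inc: 5%.
Aggregating (R2): 21.9558% + 7.35% + 5% = 34.3058%.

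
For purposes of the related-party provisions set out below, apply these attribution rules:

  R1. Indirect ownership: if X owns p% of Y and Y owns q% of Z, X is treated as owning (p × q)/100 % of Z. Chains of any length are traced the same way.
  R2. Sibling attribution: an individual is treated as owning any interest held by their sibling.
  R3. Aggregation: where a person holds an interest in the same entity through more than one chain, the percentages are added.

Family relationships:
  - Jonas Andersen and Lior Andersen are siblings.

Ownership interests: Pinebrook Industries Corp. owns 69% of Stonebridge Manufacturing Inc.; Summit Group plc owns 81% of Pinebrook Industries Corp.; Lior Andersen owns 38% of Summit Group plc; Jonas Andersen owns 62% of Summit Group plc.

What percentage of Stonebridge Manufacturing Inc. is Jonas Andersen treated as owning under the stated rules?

55.89%

By sibling attribution (R2), Jonas Andersen is treated as also owning Lior Andersen's interest in Summit Group plc, giving 62% + 38% = 100%.
Chain via Summit Group plc → Pinebrook Industries Corp. (R1): 100% × 81% × 69% = 55.89% of Stonebridge Manufacturing Inc.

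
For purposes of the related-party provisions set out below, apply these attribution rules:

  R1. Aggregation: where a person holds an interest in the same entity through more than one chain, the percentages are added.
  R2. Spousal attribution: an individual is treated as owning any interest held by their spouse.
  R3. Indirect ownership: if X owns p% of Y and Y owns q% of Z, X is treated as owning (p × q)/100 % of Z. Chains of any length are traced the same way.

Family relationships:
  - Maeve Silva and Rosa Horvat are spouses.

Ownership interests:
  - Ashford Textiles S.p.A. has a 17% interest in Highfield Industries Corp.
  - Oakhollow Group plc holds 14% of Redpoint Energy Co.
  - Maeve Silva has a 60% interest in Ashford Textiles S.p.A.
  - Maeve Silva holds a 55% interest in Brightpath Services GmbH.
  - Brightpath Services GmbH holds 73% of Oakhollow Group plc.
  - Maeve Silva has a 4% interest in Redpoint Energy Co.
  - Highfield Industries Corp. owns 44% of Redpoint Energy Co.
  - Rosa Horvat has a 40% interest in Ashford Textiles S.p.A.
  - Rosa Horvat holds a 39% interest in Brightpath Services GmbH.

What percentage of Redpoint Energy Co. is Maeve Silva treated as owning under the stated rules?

By spousal attribution (R2), Maeve Silva is treated as also owning Rosa Horvat's interest in Brightpath Services GmbH, giving 55% + 39% = 94%.
By spousal attribution (R2), Maeve Silva is treated as also owning Rosa Horvat's interest in Ashford Textiles S.p.A, giving 60% + 40% = 100%.
Chain via Brightpath Services GmbH → Oakhollow Group plc (R3): 94% × 73% × 14% = 9.6068% of Redpoint Energy Co.
Chain via Ashford Textiles S.p.A. → Highfield Industries Corp. (R3): 100% × 17% × 44% = 7.48% of Redpoint Energy Co.
Direct interest in Redpoint Energy Co: 4%.
Aggregating (R1): 9.6068% + 7.48% + 4% = 21.0868%.

21.0868%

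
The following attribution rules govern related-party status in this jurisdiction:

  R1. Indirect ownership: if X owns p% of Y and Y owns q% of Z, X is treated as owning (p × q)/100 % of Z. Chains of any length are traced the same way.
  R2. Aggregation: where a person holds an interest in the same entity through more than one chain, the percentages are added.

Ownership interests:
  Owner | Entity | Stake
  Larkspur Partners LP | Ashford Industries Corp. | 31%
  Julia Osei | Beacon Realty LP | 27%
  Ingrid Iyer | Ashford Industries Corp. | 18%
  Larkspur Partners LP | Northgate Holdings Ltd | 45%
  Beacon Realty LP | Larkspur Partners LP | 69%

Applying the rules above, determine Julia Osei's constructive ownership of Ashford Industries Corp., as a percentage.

Chain via Beacon Realty LP → Larkspur Partners LP (R1): 27% × 69% × 31% = 5.7753% of Ashford Industries Corp.

5.7753%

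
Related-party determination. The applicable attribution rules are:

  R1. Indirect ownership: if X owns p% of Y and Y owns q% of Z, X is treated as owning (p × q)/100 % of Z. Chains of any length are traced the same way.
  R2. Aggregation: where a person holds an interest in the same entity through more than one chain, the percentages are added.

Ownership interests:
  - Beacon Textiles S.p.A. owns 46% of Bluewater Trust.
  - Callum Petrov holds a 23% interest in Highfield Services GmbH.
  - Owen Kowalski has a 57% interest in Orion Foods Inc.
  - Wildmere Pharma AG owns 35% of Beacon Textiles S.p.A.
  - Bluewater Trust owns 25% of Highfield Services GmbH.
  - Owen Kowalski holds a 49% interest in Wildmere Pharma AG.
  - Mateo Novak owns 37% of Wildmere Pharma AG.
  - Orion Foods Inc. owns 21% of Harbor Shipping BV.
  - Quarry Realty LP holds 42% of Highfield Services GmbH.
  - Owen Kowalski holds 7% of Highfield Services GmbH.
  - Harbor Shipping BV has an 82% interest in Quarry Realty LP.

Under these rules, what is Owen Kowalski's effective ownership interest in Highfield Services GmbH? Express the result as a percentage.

13.094718%

Chain via Wildmere Pharma AG → Beacon Textiles S.p.A. → Bluewater Trust (R1): 49% × 35% × 46% × 25% = 1.97225% of Highfield Services GmbH.
Chain via Orion Foods Inc. → Harbor Shipping BV → Quarry Realty LP (R1): 57% × 21% × 82% × 42% = 4.122468% of Highfield Services GmbH.
Direct interest in Highfield Services GmbH: 7%.
Aggregating (R2): 1.97225% + 4.122468% + 7% = 13.094718%.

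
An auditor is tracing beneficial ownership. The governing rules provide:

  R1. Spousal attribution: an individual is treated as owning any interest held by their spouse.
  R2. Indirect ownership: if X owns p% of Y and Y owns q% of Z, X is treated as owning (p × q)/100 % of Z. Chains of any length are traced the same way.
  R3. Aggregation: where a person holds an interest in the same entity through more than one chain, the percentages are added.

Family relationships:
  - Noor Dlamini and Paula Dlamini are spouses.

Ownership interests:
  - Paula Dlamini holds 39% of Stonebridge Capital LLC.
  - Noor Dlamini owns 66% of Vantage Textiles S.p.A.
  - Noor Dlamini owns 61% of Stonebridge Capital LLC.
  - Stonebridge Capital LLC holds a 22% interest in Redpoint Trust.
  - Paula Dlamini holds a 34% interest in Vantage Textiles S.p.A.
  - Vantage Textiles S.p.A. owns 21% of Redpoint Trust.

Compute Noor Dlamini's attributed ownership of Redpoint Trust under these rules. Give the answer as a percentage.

By spousal attribution (R1), Noor Dlamini is treated as also owning Paula Dlamini's interest in Stonebridge Capital LLC, giving 61% + 39% = 100%.
By spousal attribution (R1), Noor Dlamini is treated as also owning Paula Dlamini's interest in Vantage Textiles S.p.A, giving 66% + 34% = 100%.
Chain via Stonebridge Capital LLC (R2): 100% × 22% = 22% of Redpoint Trust.
Chain via Vantage Textiles S.p.A. (R2): 100% × 21% = 21% of Redpoint Trust.
Aggregating (R3): 22% + 21% = 43%.

43%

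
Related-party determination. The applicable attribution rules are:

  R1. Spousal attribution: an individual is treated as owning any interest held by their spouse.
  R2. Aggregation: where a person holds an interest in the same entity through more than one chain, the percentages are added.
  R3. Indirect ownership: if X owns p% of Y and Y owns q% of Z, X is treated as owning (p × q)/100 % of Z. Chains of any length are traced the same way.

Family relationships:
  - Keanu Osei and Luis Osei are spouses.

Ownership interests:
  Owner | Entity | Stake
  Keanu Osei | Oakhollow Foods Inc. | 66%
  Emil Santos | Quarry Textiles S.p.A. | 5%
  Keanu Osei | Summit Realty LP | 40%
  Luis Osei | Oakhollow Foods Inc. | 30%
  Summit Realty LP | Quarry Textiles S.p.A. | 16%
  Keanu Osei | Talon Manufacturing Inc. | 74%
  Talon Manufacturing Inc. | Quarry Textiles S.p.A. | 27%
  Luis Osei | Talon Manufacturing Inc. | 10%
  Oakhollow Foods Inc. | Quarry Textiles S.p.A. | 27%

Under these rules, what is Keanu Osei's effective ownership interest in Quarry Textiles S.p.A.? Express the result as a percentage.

55%

By spousal attribution (R1), Keanu Osei is treated as also owning Luis Osei's interest in Talon Manufacturing Inc, giving 74% + 10% = 84%.
By spousal attribution (R1), Keanu Osei is treated as also owning Luis Osei's interest in Oakhollow Foods Inc, giving 66% + 30% = 96%.
Chain via Talon Manufacturing Inc. (R3): 84% × 27% = 22.68% of Quarry Textiles S.p.A.
Chain via Summit Realty LP (R3): 40% × 16% = 6.4% of Quarry Textiles S.p.A.
Chain via Oakhollow Foods Inc. (R3): 96% × 27% = 25.92% of Quarry Textiles S.p.A.
Aggregating (R2): 22.68% + 6.4% + 25.92% = 55%.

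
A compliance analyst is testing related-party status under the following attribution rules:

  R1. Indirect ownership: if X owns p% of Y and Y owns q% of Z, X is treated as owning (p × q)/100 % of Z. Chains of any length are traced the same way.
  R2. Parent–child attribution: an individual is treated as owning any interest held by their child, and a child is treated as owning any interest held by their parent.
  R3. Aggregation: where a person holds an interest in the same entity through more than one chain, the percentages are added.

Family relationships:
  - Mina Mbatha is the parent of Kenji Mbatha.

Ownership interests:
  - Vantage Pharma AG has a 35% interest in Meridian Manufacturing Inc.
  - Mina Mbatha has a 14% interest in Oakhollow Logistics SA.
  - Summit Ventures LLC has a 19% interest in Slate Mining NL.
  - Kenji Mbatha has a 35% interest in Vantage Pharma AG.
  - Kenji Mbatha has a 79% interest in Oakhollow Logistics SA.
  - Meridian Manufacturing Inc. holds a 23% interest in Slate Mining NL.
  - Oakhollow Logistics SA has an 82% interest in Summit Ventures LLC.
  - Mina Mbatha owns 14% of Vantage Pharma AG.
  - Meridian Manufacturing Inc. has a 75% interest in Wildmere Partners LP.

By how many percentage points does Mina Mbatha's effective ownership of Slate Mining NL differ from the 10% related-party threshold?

By parent–child attribution (R2), Mina Mbatha is treated as also owning Kenji Mbatha's interest in Vantage Pharma AG, giving 14% + 35% = 49%.
By parent–child attribution (R2), Mina Mbatha is treated as also owning Kenji Mbatha's interest in Oakhollow Logistics SA, giving 14% + 79% = 93%.
Chain via Vantage Pharma AG → Meridian Manufacturing Inc. (R1): 49% × 35% × 23% = 3.9445% of Slate Mining NL.
Chain via Oakhollow Logistics SA → Summit Ventures LLC (R1): 93% × 82% × 19% = 14.4894% of Slate Mining NL.
Aggregating (R3): 3.9445% + 14.4894% = 18.4339%.
18.4339% exceeds the 10% threshold by 8.4339 percentage points.

8.4339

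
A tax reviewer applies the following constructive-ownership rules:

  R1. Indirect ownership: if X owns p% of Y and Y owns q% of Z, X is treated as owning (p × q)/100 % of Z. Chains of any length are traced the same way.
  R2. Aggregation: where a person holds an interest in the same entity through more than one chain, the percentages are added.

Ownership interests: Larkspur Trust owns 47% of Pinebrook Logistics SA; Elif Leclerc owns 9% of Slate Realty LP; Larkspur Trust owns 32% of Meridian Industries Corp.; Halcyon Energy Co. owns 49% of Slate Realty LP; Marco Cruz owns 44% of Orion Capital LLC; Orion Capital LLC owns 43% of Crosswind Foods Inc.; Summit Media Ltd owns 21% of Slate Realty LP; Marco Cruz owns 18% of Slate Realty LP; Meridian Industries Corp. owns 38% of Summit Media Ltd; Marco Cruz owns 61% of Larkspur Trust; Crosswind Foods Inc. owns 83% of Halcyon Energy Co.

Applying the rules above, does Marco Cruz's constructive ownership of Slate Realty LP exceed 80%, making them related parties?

Chain via Larkspur Trust → Meridian Industries Corp. → Summit Media Ltd (R1): 61% × 32% × 38% × 21% = 1.557696% of Slate Realty LP.
Chain via Orion Capital LLC → Crosswind Foods Inc. → Halcyon Energy Co. (R1): 44% × 43% × 83% × 49% = 7.694764% of Slate Realty LP.
Direct interest in Slate Realty LP: 18%.
Aggregating (R2): 1.557696% + 7.694764% + 18% = 27.25246%.
27.25246% does not exceed the 80% threshold, so Marco is not a related party to Slate Realty LP.

No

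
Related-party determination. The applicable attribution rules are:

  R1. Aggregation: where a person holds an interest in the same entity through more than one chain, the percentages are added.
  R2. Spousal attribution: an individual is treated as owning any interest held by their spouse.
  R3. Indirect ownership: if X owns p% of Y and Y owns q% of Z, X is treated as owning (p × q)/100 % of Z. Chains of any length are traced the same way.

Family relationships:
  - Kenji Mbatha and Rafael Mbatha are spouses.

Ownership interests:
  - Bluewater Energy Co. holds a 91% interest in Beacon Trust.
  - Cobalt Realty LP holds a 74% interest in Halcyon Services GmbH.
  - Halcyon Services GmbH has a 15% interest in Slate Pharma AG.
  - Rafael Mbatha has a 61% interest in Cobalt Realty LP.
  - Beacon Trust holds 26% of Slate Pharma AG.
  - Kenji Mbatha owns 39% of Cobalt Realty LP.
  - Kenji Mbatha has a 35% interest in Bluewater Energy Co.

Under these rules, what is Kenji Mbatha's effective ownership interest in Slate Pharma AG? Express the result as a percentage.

By spousal attribution (R2), Kenji Mbatha is treated as also owning Rafael Mbatha's interest in Cobalt Realty LP, giving 39% + 61% = 100%.
Chain via Cobalt Realty LP → Halcyon Services GmbH (R3): 100% × 74% × 15% = 11.1% of Slate Pharma AG.
Chain via Bluewater Energy Co. → Beacon Trust (R3): 35% × 91% × 26% = 8.281% of Slate Pharma AG.
Aggregating (R1): 11.1% + 8.281% = 19.381%.

19.381%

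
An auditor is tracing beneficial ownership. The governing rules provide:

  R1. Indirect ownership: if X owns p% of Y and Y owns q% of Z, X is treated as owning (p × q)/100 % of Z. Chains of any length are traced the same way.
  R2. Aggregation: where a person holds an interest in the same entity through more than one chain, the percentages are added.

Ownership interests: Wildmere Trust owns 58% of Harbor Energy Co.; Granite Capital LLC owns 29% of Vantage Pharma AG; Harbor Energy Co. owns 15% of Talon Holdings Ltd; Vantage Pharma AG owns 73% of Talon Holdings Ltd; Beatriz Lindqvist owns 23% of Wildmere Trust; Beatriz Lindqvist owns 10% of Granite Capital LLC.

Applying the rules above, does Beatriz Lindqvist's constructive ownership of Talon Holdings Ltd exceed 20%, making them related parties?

Chain via Granite Capital LLC → Vantage Pharma AG (R1): 10% × 29% × 73% = 2.117% of Talon Holdings Ltd.
Chain via Wildmere Trust → Harbor Energy Co. (R1): 23% × 58% × 15% = 2.001% of Talon Holdings Ltd.
Aggregating (R2): 2.117% + 2.001% = 4.118%.
4.118% does not exceed the 20% threshold, so Beatriz is not a related party to Talon Holdings Ltd.

No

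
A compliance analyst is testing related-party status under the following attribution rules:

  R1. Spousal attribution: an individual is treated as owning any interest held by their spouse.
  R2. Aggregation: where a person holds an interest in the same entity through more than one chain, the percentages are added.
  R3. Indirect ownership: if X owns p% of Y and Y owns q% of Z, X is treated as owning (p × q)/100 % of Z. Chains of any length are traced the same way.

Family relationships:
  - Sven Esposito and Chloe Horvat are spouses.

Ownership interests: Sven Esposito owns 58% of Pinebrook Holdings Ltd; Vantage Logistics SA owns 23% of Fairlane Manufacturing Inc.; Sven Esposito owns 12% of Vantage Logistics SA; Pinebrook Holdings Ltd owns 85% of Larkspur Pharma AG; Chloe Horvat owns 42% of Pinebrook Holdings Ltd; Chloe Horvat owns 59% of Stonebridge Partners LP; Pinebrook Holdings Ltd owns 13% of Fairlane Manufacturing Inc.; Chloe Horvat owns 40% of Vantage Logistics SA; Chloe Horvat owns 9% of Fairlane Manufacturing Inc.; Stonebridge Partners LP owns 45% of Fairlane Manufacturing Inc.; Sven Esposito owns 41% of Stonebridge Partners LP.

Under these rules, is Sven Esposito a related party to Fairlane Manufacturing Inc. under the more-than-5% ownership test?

Yes

By spousal attribution (R1), Sven Esposito is treated as also owning Chloe Horvat's interest in Pinebrook Holdings Ltd, giving 58% + 42% = 100%.
By spousal attribution (R1), Sven Esposito is treated as also owning Chloe Horvat's interest in Stonebridge Partners LP, giving 41% + 59% = 100%.
By spousal attribution (R1), Sven Esposito is treated as also owning Chloe Horvat's interest in Vantage Logistics SA, giving 12% + 40% = 52%.
By spousal attribution (R1), Sven Esposito is treated as owning Chloe Horvat's 9% interest in Fairlane Manufacturing Inc.
Chain via Pinebrook Holdings Ltd (R3): 100% × 13% = 13% of Fairlane Manufacturing Inc.
Chain via Stonebridge Partners LP (R3): 100% × 45% = 45% of Fairlane Manufacturing Inc.
Chain via Vantage Logistics SA (R3): 52% × 23% = 11.96% of Fairlane Manufacturing Inc.
Direct interest in Fairlane Manufacturing Inc: 9%.
Aggregating (R2): 13% + 45% + 11.96% + 9% = 78.96%.
78.96% exceeds the 5% threshold, so Sven is a related party to Fairlane Manufacturing Inc.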